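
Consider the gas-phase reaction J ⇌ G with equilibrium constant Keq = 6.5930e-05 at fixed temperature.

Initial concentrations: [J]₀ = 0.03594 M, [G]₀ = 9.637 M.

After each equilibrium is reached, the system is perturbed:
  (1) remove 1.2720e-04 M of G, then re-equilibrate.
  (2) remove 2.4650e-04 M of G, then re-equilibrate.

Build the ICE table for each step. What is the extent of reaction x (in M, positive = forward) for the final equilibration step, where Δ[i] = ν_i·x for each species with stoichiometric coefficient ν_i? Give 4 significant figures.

Q₀ = 268.1 vs Keq = 6.5930e-05 ⇒ Q>K, reverse
Step 1:
                  J         G
  Initial   0.03594     9.637
  Change      9.636    -9.636
  Equil       9.672 6.3769e-04
  solve Keq expr → x = -9.636; check Q = 6.5930e-05
Then remove 1.2720e-04 M of G.
Step 2:
                  J         G
  Initial     9.672 5.1049e-04
  Change  -1.2719e-04 1.2719e-04
  Equil       9.672 6.3769e-04
  solve Keq expr → x = 1.2719e-04; check Q = 6.5930e-05
Then remove 2.4650e-04 M of G.
Step 3:
                  J         G
  Initial     9.672 3.9119e-04
  Change  -2.4648e-04 2.4648e-04
  Equil       9.672 6.3767e-04
  solve Keq expr → x = 2.4648e-04; check Q = 6.5930e-05

x = 2.4648e-04 M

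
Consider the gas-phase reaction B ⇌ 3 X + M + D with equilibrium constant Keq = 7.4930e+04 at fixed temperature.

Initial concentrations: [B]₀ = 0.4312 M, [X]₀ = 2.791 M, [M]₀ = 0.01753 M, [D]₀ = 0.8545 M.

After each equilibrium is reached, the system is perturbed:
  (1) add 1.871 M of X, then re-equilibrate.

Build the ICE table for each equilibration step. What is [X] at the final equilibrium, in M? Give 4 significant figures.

Q₀ = 0.7553 vs Keq = 7.4930e+04 ⇒ Q<K, forward
Step 1:
                   B          X          M          D
  init        0.4312      2.791    0.01753     0.8545
  Δ          -0.4307      1.292     0.4307     0.4307
  eq      5.2328e-04      4.083     0.4482      1.285
  solve Keq expr → x = 0.4307; check Q = 7.4930e+04
Then add 1.871 M of X.
Step 2:
                   B          X          M          D
  init    5.2328e-04      5.954     0.4482      1.285
  Δ         0.001091  -0.003274  -0.001091  -0.001091
  eq        0.001615      5.951     0.4471      1.284
  solve Keq expr → x = -0.001091; check Q = 7.4930e+04

[X]_eq = 5.951 M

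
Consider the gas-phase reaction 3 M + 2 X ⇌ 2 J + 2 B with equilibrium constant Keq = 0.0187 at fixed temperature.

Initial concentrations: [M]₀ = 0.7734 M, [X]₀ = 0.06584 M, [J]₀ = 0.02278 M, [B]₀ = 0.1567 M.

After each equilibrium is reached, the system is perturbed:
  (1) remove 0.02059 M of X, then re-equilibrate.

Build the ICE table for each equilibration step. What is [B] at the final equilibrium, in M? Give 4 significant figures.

Q₀ = 0.006354 vs Keq = 0.0187 ⇒ Q<K, forward
Step 1:
                   M          X          J          B
  init        0.7734    0.06584    0.02278     0.1567
  Δ         -0.01292  -0.008614   0.008614   0.008614
  eq          0.7605    0.05723    0.03139     0.1653
  solve Keq expr → x = 0.004307; check Q = 0.0187
Then remove 0.02059 M of X.
Step 2:
                   M          X          J          B
  init        0.7605    0.03664    0.03139     0.1653
  Δ         0.009573   0.006382  -0.006382  -0.006382
  eq          0.7701    0.04302    0.02501     0.1589
  solve Keq expr → x = -0.003191; check Q = 0.0187

[B]_eq = 0.1589 M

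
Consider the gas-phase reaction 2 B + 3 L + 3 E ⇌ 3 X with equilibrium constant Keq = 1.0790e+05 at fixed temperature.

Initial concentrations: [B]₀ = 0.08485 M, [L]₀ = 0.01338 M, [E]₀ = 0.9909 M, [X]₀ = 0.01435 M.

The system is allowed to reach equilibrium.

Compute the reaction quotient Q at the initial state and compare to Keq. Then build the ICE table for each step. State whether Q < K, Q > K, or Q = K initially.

Q₀ = 176.1 vs Keq = 1.0790e+05 ⇒ Q<K, forward
Step 1:
                   B          L          E          X
  I          0.08485    0.01338     0.9909    0.01435
  C        -0.006976   -0.01046   -0.01046    0.01046
  E          0.07787   0.002915     0.9804    0.02481
  solve Keq expr → x = 0.003488; check Q = 1.0790e+05

Q₀ = 176.1; Q < K (proceeds forward)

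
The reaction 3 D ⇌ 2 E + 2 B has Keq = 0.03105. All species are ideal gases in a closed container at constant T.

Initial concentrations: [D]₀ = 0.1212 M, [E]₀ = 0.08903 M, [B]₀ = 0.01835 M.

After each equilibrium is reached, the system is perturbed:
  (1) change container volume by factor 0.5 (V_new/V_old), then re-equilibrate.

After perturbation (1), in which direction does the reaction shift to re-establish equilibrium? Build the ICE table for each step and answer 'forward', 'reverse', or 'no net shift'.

Q₀ = 0.001499 vs Keq = 0.03105 ⇒ Q<K, forward
Step 1:
                    D           E           B
  Initial      0.1212     0.08903     0.01835
  Change     -0.03376      0.0225      0.0225
  Equil       0.08744      0.1115     0.04085
  solve Keq expr → x = 0.01125; check Q = 0.03105
Then change container volume by factor 0.5 (V_new/V_old).
Step 2:
                    D           E           B
  Initial      0.1749      0.2231     0.08171
  Change      0.01729    -0.01153    -0.01153
  Equil        0.1922      0.2115     0.07018
  solve Keq expr → x = -0.005764; check Q = 0.03105

Direction: reverse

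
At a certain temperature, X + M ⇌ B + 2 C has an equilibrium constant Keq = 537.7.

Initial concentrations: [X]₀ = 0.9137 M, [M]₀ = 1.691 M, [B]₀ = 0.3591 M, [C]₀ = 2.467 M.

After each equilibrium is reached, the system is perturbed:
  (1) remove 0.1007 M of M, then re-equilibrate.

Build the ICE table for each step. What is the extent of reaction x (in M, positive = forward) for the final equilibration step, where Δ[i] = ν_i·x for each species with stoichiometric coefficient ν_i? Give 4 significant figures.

Q₀ = 1.415 vs Keq = 537.7 ⇒ Q<K, forward
Step 1:
                  X         M         B         C
  Initial    0.9137     1.691    0.3591     2.467
  Change    -0.8651   -0.8651    0.8651      1.73
  Equil     0.04857    0.8259     1.224     4.197
  solve Keq expr → x = 0.8651; check Q = 537.7
Then remove 0.1007 M of M.
Step 2:
                  X         M         B         C
  Initial   0.04857    0.7252     1.224     4.197
  Change   0.005752  0.005752 -0.005752   -0.0115
  Equil     0.05432    0.7309     1.218     4.186
  solve Keq expr → x = -0.005752; check Q = 537.7

x = -0.005752 M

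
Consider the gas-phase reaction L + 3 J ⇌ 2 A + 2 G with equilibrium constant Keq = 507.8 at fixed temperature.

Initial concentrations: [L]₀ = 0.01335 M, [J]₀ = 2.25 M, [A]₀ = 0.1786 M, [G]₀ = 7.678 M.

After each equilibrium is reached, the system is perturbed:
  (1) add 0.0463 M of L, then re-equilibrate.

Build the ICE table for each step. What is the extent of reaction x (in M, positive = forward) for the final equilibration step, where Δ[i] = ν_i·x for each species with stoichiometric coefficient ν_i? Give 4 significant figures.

x = 0.04558 M

Q₀ = 12.37 vs Keq = 507.8 ⇒ Q<K, forward
Step 1:
                  L         J         A         G
  I         0.01335      2.25    0.1786     7.678
  C         -0.0129   -0.0387    0.0258    0.0258
  E       4.5156e-04     2.211    0.2044     7.704
  solve Keq expr → x = 0.0129; check Q = 507.8
Then add 0.0463 M of L.
Step 2:
                  L         J         A         G
  I         0.04675     2.211    0.2044     7.704
  C        -0.04558   -0.1367   0.09116   0.09116
  E        0.001171     2.075    0.2956     7.795
  solve Keq expr → x = 0.04558; check Q = 507.8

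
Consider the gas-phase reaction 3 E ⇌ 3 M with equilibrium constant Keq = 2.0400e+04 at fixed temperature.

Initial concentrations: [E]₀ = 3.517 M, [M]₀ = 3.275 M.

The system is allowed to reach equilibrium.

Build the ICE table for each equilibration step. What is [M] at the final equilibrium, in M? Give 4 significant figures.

[M]_eq = 6.552 M

Q₀ = 0.8075 vs Keq = 2.0400e+04 ⇒ Q<K, forward
Step 1:
                    E           M
  I             3.517       3.275
  C            -3.277       3.277
  E            0.2398       6.552
  solve Keq expr → x = 1.092; check Q = 2.0400e+04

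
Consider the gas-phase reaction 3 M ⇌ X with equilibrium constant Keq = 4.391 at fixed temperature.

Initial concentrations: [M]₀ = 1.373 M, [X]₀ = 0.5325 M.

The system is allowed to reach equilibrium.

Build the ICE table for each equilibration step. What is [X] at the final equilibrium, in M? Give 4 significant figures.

Q₀ = 0.2057 vs Keq = 4.391 ⇒ Q<K, forward
Step 1:
                    M           X
  init          1.373      0.5325
  Δ           -0.8058      0.2686
  eq           0.5672      0.8011
  solve Keq expr → x = 0.2686; check Q = 4.391

[X]_eq = 0.8011 M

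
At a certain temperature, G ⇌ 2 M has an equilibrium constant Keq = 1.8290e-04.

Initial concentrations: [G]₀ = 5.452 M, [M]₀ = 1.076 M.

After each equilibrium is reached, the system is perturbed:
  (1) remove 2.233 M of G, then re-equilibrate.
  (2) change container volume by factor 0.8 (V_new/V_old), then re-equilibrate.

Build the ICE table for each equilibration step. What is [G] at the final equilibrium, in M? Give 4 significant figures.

[G]_eq = 4.682 M

Q₀ = 0.2124 vs Keq = 1.8290e-04 ⇒ Q>K, reverse
Step 1:
                  G         M
  I           5.452     1.076
  C          0.5215    -1.043
  E           5.973   0.03305
  solve Keq expr → x = -0.5215; check Q = 1.8290e-04
Then remove 2.233 M of G.
Step 2:
                  G         M
  I            3.74   0.03305
  C        0.003443 -0.006886
  E           3.744   0.02617
  solve Keq expr → x = -0.003443; check Q = 1.8290e-04
Then change container volume by factor 0.8 (V_new/V_old).
Step 3:
                  G         M
  I            4.68   0.03271
  C        0.001724 -0.003448
  E           4.682   0.02926
  solve Keq expr → x = -0.001724; check Q = 1.8290e-04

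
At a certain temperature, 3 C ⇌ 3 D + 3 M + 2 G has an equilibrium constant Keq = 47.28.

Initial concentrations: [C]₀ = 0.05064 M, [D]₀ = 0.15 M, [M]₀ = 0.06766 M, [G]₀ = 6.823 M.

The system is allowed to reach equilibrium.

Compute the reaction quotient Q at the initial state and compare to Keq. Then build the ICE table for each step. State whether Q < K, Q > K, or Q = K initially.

Q₀ = 0.3747 vs Keq = 47.28 ⇒ Q<K, forward
Step 1:
                  C         D         M         G
  Initial   0.05064      0.15   0.06766     6.823
  Change   -0.03243   0.03243   0.03243   0.02162
  Equil     0.01821    0.1824    0.1001     6.845
  solve Keq expr → x = 0.01081; check Q = 47.28

Q₀ = 0.3747; Q < K (proceeds forward)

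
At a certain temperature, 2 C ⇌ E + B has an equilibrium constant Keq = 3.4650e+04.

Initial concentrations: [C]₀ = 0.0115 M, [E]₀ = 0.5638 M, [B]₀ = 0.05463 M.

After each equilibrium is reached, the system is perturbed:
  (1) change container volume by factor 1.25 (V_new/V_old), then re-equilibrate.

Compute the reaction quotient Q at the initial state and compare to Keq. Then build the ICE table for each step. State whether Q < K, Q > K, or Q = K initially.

Q₀ = 232.9; Q < K (proceeds forward)

Q₀ = 232.9 vs Keq = 3.4650e+04 ⇒ Q<K, forward
Step 1:
                   C          E          B
  Initial     0.0115     0.5638    0.05463
  Change    -0.01051   0.005254   0.005254
  Equil   9.9170e-04     0.5691    0.05988
  solve Keq expr → x = 0.005254; check Q = 3.4650e+04
Then change container volume by factor 1.25 (V_new/V_old).
Step 2:
                   C          E          B
  Initial 7.9336e-04     0.4552    0.04791
  Change           0          0          0
  Equil   7.9336e-04     0.4552    0.04791
  solve Keq expr → x = 0; check Q = 3.4650e+04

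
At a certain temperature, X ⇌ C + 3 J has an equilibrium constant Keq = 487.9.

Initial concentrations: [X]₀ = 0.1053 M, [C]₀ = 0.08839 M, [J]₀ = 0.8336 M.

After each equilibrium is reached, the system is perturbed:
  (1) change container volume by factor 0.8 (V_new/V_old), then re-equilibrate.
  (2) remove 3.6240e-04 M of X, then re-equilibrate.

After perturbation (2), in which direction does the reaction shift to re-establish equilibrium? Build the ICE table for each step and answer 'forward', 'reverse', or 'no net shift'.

Q₀ = 0.4862 vs Keq = 487.9 ⇒ Q<K, forward
Step 1:
                    X           C           J
  init         0.1053     0.08839      0.8336
  Δ           -0.1047      0.1047      0.3141
  eq       5.9831e-04      0.1931       1.148
  solve Keq expr → x = 0.1047; check Q = 487.9
Then change container volume by factor 0.8 (V_new/V_old).
Step 2:
                    X           C           J
  init     7.4788e-04      0.2414       1.435
  Δ        7.0217e-04 -7.0217e-04   -0.002107
  eq          0.00145      0.2407       1.433
  solve Keq expr → x = -7.0217e-04; check Q = 487.9
Then remove 3.6240e-04 M of X.
Step 3:
                    X           C           J
  init       0.001088      0.2407       1.433
  Δ        3.5700e-04 -3.5700e-04   -0.001071
  eq         0.001445      0.2403       1.431
  solve Keq expr → x = -3.5700e-04; check Q = 487.9

Direction: reverse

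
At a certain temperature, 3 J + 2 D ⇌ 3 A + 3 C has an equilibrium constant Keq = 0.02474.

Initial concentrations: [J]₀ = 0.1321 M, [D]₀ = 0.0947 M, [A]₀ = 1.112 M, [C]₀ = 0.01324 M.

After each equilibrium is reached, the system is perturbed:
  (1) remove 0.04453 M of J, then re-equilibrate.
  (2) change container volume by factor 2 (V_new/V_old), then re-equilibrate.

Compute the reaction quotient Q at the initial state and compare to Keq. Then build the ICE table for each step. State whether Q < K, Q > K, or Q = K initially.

Q₀ = 0.1544 vs Keq = 0.02474 ⇒ Q>K, reverse
Step 1:
                  J         D         A         C
  I          0.1321    0.0947     1.112   0.01324
  C        0.005517  0.003678 -0.005517 -0.005517
  E          0.1376   0.09838     1.106  0.007723
  solve Keq expr → x = -0.001839; check Q = 0.02474
Then remove 0.04453 M of J.
Step 2:
                  J         D         A         C
  I         0.09309   0.09838     1.106  0.007723
  C        0.002303  0.001535 -0.002303 -0.002303
  E         0.09539   0.09991     1.104   0.00542
  solve Keq expr → x = -7.6765e-04; check Q = 0.02474
Then change container volume by factor 2 (V_new/V_old).
Step 3:
                  J         D         A         C
  I         0.04769   0.04996    0.5521   0.00271
  C       -6.3594e-04 -4.2396e-04 6.3594e-04 6.3594e-04
  E         0.04706   0.04953    0.5527  0.003346
  solve Keq expr → x = 2.1198e-04; check Q = 0.02474

Q₀ = 0.1544; Q > K (proceeds reverse)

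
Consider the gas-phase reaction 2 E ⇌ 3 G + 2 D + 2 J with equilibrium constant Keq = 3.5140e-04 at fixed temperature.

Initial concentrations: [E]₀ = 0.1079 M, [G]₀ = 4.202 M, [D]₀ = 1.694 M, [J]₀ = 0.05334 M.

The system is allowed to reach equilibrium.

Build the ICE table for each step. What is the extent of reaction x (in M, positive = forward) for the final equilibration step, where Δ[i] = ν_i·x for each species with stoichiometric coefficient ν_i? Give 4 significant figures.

x = -0.02656 M

Q₀ = 52.03 vs Keq = 3.5140e-04 ⇒ Q>K, reverse
Step 1:
                  E         G         D         J
  init       0.1079     4.202     1.694   0.05334
  Δ         0.05312  -0.07968  -0.05312  -0.05312
  eq          0.161     4.122     1.641 2.1978e-04
  solve Keq expr → x = -0.02656; check Q = 3.5140e-04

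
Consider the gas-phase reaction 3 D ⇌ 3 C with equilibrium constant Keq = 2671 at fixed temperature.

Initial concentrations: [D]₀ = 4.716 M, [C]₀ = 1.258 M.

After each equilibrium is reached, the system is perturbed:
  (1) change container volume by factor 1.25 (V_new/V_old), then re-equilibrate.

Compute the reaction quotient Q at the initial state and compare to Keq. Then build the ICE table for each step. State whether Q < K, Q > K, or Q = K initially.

Q₀ = 0.01898 vs Keq = 2671 ⇒ Q<K, forward
Step 1:
                   D          C
  I            4.716      1.258
  C           -4.314      4.314
  E           0.4016      5.572
  solve Keq expr → x = 1.438; check Q = 2671
Then change container volume by factor 1.25 (V_new/V_old).
Step 2:
                   D          C
  I           0.3213      4.458
  C                0          0
  E           0.3213      4.458
  solve Keq expr → x = 0; check Q = 2671

Q₀ = 0.01898; Q < K (proceeds forward)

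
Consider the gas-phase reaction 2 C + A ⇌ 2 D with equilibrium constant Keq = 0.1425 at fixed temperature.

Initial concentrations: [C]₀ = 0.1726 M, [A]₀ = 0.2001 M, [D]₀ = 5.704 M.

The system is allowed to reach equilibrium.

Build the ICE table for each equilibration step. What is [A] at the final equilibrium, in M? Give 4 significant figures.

Q₀ = 5458 vs Keq = 0.1425 ⇒ Q>K, reverse
Step 1:
                   C          A          D
  I           0.1726     0.2001      5.704
  C             3.65      1.825      -3.65
  E            3.823      2.025      2.054
  solve Keq expr → x = -1.825; check Q = 0.1425

[A]_eq = 2.025 M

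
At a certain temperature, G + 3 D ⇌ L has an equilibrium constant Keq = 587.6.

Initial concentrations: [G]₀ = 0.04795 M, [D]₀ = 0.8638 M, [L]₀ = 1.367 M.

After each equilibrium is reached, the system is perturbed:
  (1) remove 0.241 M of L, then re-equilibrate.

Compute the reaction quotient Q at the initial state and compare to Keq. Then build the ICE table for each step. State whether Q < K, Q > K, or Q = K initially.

Q₀ = 44.23 vs Keq = 587.6 ⇒ Q<K, forward
Step 1:
                  G         D         L
  I         0.04795    0.8638     1.367
  C        -0.04198   -0.1259   0.04198
  E        0.005969    0.7379     1.409
  solve Keq expr → x = 0.04198; check Q = 587.6
Then remove 0.241 M of L.
Step 2:
                  G         D         L
  I        0.005969    0.7379     1.168
  C       -9.5857e-04 -0.002876 9.5857e-04
  E         0.00501     0.735     1.169
  solve Keq expr → x = 9.5857e-04; check Q = 587.6

Q₀ = 44.23; Q < K (proceeds forward)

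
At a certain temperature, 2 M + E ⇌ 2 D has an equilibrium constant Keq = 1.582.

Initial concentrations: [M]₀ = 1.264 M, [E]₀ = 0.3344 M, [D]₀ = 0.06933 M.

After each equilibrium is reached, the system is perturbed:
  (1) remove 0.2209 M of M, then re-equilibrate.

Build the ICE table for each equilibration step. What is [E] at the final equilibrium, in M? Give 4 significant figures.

Q₀ = 0.008997 vs Keq = 1.582 ⇒ Q<K, forward
Step 1:
                  M         E         D
  init        1.264    0.3344   0.06933
  Δ         -0.3679   -0.1839    0.3679
  eq         0.8961    0.1505    0.4372
  solve Keq expr → x = 0.1839; check Q = 1.582
Then remove 0.2209 M of M.
Step 2:
                  M         E         D
  init       0.6752    0.1505    0.4372
  Δ         0.05247   0.02623  -0.05247
  eq         0.7277    0.1767    0.3847
  solve Keq expr → x = -0.02623; check Q = 1.582

[E]_eq = 0.1767 M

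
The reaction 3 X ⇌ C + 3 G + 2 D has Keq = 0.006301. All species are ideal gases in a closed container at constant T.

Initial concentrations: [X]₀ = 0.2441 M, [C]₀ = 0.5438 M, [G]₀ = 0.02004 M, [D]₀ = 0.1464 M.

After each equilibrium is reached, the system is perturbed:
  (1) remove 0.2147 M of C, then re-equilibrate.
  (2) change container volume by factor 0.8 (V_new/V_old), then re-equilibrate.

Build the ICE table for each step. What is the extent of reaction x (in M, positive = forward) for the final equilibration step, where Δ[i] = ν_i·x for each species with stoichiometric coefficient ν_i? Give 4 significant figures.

x = -0.005094 M

Q₀ = 6.4493e-06 vs Keq = 0.006301 ⇒ Q<K, forward
Step 1:
                   X          C          G          D
  init        0.2441     0.5438    0.02004     0.1464
  Δ         -0.08364    0.02788    0.08364    0.05576
  eq          0.1605     0.5717     0.1037     0.2022
  solve Keq expr → x = 0.02788; check Q = 0.006301
Then remove 0.2147 M of C.
Step 2:
                   X          C          G          D
  init        0.1605      0.357     0.1037     0.2022
  Δ        -0.008649   0.002883   0.008649   0.005766
  eq          0.1518     0.3599     0.1123     0.2079
  solve Keq expr → x = 0.002883; check Q = 0.006301
Then change container volume by factor 0.8 (V_new/V_old).
Step 3:
                   X          C          G          D
  init        0.1898     0.4498     0.1404     0.2599
  Δ          0.01528  -0.005094   -0.01528   -0.01019
  eq          0.2051     0.4447     0.1251     0.2497
  solve Keq expr → x = -0.005094; check Q = 0.006301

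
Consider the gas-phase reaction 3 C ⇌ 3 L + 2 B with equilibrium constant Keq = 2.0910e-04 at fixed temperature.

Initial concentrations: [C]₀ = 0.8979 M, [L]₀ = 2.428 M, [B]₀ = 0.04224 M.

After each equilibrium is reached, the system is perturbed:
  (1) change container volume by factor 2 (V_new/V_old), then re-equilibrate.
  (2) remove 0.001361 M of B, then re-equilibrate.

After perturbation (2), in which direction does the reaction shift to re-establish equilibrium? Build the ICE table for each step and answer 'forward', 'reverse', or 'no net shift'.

Q₀ = 0.03528 vs Keq = 2.0910e-04 ⇒ Q>K, reverse
Step 1:
                   C          L          B
  Initial     0.8979      2.428    0.04224
  Change     0.05781   -0.05781   -0.03854
  Equil       0.9557       2.37   0.003702
  solve Keq expr → x = -0.01927; check Q = 2.0910e-04
Then change container volume by factor 2 (V_new/V_old).
Step 2:
                   C          L          B
  Initial     0.4779      1.185   0.001851
  Change   -0.002711   0.002711   0.001807
  Equil       0.4751      1.188   0.003658
  solve Keq expr → x = 9.0360e-04; check Q = 2.0910e-04
Then remove 0.001361 M of B.
Step 3:
                   C          L          B
  Initial     0.4751      1.188   0.002297
  Change   -0.001993   0.001993   0.001329
  Equil       0.4731       1.19   0.003626
  solve Keq expr → x = 6.6444e-04; check Q = 2.0910e-04

Direction: forward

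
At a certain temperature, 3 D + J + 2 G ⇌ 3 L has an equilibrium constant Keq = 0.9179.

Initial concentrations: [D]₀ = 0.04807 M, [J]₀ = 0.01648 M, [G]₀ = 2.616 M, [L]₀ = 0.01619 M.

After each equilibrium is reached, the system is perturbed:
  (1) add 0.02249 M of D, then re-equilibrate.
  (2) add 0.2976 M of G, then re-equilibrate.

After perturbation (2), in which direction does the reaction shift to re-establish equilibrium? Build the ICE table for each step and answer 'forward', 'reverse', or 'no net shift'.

Q₀ = 0.3388 vs Keq = 0.9179 ⇒ Q<K, forward
Step 1:
                   D          J          G          L
  I          0.04807    0.01648      2.616    0.01619
  C        -0.003947  -0.001316  -0.002632   0.003947
  E          0.04412    0.01516      2.613    0.02014
  solve Keq expr → x = 0.001316; check Q = 0.9179
Then add 0.02249 M of D.
Step 2:
                   D          J          G          L
  I          0.06661    0.01516      2.613    0.02014
  C        -0.006135  -0.002045   -0.00409   0.006135
  E          0.06048    0.01312      2.609    0.02627
  solve Keq expr → x = 0.002045; check Q = 0.9179
Then add 0.2976 M of G.
Step 3:
                   D          J          G          L
  I          0.06048    0.01312      2.907    0.02627
  C        -0.001148 -3.8282e-04 -7.6564e-04   0.001148
  E          0.05933    0.01274      2.906    0.02742
  solve Keq expr → x = 3.8282e-04; check Q = 0.9179

Direction: forward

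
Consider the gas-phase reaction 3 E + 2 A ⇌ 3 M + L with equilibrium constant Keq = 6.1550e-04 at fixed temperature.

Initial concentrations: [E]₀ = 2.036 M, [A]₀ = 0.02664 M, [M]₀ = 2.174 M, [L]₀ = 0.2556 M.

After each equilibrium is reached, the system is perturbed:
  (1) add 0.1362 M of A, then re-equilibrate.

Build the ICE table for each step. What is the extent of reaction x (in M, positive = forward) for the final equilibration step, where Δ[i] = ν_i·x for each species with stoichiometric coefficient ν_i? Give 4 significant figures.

Q₀ = 438.5 vs Keq = 6.1550e-04 ⇒ Q>K, reverse
Step 1:
                  E         A         M         L
  init        2.036   0.02664     2.174    0.2556
  Δ          0.7627    0.5085   -0.7627   -0.2542
  eq          2.799    0.5351     1.411  0.001374
  solve Keq expr → x = -0.2542; check Q = 6.1550e-04
Then add 0.1362 M of A.
Step 2:
                  E         A         M         L
  init        2.799    0.6713     1.411  0.001374
  Δ       -0.002289 -0.001526  0.002289 7.6310e-04
  eq          2.796    0.6698     1.414  0.002137
  solve Keq expr → x = 7.6310e-04; check Q = 6.1550e-04

x = 7.6310e-04 M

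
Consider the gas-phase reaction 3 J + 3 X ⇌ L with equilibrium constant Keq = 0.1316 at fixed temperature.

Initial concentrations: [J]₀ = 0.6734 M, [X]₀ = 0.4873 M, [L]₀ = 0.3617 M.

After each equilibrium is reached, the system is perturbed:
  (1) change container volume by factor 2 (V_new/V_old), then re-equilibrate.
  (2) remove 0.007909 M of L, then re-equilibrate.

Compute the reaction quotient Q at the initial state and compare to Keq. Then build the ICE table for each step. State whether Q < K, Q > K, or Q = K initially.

Q₀ = 10.24; Q > K (proceeds reverse)

Q₀ = 10.24 vs Keq = 0.1316 ⇒ Q>K, reverse
Step 1:
                    J           X           L
  I            0.6734      0.4873      0.3617
  C            0.4934      0.4934     -0.1645
  E             1.167      0.9807      0.1972
  solve Keq expr → x = -0.1645; check Q = 0.1316
Then change container volume by factor 2 (V_new/V_old).
Step 2:
                    J           X           L
  I            0.5834      0.4904     0.09861
  C            0.2215      0.2215    -0.07385
  E             0.805      0.7119     0.02476
  solve Keq expr → x = -0.07385; check Q = 0.1316
Then remove 0.007909 M of L.
Step 3:
                    J           X           L
  I             0.805      0.7119     0.01686
  C           -0.0152     -0.0152    0.005066
  E            0.7898      0.6967     0.02192
  solve Keq expr → x = 0.005066; check Q = 0.1316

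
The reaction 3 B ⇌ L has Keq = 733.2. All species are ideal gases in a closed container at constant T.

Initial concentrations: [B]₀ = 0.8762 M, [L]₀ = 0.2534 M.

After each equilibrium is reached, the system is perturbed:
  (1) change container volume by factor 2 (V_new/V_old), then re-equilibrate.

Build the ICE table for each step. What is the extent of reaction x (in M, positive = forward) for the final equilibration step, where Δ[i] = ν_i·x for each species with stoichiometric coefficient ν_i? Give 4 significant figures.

Q₀ = 0.3767 vs Keq = 733.2 ⇒ Q<K, forward
Step 1:
                   B          L
  Initial     0.8762     0.2534
  Change     -0.7873     0.2624
  Equil      0.08894     0.5158
  solve Keq expr → x = 0.2624; check Q = 733.2
Then change container volume by factor 2 (V_new/V_old).
Step 2:
                   B          L
  Initial    0.04447     0.2579
  Change     0.02534  -0.008447
  Equil      0.06981     0.2495
  solve Keq expr → x = -0.008447; check Q = 733.2

x = -0.008447 M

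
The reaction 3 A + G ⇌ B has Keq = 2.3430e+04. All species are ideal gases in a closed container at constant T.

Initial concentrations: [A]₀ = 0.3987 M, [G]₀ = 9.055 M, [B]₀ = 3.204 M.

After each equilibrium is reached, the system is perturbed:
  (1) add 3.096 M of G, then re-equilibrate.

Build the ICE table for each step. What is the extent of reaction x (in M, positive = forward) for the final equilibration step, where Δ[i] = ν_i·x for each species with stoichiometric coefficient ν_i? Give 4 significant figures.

Q₀ = 5.583 vs Keq = 2.3430e+04 ⇒ Q<K, forward
Step 1:
                    A           G           B
  Initial      0.3987       9.055       3.204
  Change      -0.3736     -0.1245      0.1245
  Equil       0.02515        8.93       3.329
  solve Keq expr → x = 0.1245; check Q = 2.3430e+04
Then add 3.096 M of G.
Step 2:
                    A           G           B
  Initial     0.02515       12.03       3.329
  Change    -0.002373 -7.9104e-04  7.9104e-04
  Equil       0.02278       12.03       3.329
  solve Keq expr → x = 7.9104e-04; check Q = 2.3430e+04

x = 7.9104e-04 M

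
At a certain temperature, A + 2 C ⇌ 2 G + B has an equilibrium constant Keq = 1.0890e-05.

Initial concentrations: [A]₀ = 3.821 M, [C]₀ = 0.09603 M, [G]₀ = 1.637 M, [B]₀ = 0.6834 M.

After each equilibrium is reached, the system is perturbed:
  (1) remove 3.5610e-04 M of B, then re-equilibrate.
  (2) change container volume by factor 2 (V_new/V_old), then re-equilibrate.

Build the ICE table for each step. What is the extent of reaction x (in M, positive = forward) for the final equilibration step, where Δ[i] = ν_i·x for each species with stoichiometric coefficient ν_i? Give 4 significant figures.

x = 0 M

Q₀ = 51.97 vs Keq = 1.0890e-05 ⇒ Q>K, reverse
Step 1:
                  A         C         G         B
  I           3.821   0.09603     1.637    0.6834
  C           0.682     1.364    -1.364    -0.682
  E           4.503      1.46     0.273  0.001403
  solve Keq expr → x = -0.682; check Q = 1.0890e-05
Then remove 3.5610e-04 M of B.
Step 2:
                  A         C         G         B
  I           4.503      1.46     0.273  0.001046
  C       -3.4755e-04 -6.9510e-04 6.9510e-04 3.4755e-04
  E           4.503     1.459    0.2737  0.001394
  solve Keq expr → x = 3.4755e-04; check Q = 1.0890e-05
Then change container volume by factor 2 (V_new/V_old).
Step 3:
                  A         C         G         B
  I           2.251    0.7297    0.1369 6.9698e-04
  C               0         0         0         0
  E           2.251    0.7297    0.1369 6.9698e-04
  solve Keq expr → x = 0; check Q = 1.0890e-05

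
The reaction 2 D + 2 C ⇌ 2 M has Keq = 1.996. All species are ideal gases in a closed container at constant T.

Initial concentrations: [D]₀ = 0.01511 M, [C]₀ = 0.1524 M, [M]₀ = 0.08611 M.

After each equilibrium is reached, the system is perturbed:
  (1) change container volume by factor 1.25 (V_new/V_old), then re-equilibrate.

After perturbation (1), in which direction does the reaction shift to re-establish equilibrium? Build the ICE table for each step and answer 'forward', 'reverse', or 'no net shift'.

Q₀ = 1398 vs Keq = 1.996 ⇒ Q>K, reverse
Step 1:
                    D           C           M
  Initial     0.01511      0.1524     0.08611
  Change      0.06253     0.06253    -0.06253
  Equil       0.07764      0.2149     0.02358
  solve Keq expr → x = -0.03127; check Q = 1.996
Then change container volume by factor 1.25 (V_new/V_old).
Step 2:
                    D           C           M
  Initial     0.06211      0.1719     0.01886
  Change     0.002826    0.002826   -0.002826
  Equil       0.06494      0.1748     0.01604
  solve Keq expr → x = -0.001413; check Q = 1.996

Direction: reverse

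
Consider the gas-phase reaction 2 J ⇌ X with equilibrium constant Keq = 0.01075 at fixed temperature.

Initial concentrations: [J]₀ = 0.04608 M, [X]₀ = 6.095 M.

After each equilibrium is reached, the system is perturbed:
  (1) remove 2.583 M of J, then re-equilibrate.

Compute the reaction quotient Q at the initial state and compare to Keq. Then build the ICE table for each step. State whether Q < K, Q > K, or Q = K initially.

Q₀ = 2870; Q > K (proceeds reverse)

Q₀ = 2870 vs Keq = 0.01075 ⇒ Q>K, reverse
Step 1:
                   J          X
  init       0.04608      6.095
  Δ            10.01     -5.007
  eq           10.06      1.088
  solve Keq expr → x = -5.007; check Q = 0.01075
Then remove 2.583 M of J.
Step 2:
                   J          X
  init         7.477      1.088
  Δ           0.7283    -0.3642
  eq           8.205     0.7238
  solve Keq expr → x = -0.3642; check Q = 0.01075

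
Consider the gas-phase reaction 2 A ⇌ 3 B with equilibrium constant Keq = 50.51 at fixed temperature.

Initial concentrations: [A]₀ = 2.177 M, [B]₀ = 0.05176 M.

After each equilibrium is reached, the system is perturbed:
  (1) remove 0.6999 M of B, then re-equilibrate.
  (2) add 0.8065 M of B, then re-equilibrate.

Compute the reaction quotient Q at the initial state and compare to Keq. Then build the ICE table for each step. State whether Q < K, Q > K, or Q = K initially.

Q₀ = 2.9259e-05 vs Keq = 50.51 ⇒ Q<K, forward
Step 1:
                   A          B
  Initial      2.177    0.05176
  Change      -1.625      2.437
  Equil       0.5524      2.489
  solve Keq expr → x = 0.8123; check Q = 50.51
Then remove 0.6999 M of B.
Step 2:
                   A          B
  Initial     0.5524      1.789
  Change     -0.1502     0.2253
  Equil       0.4022      2.014
  solve Keq expr → x = 0.07511; check Q = 50.51
Then add 0.8065 M of B.
Step 3:
                   A          B
  Initial     0.4022      2.821
  Change       0.174     -0.261
  Equil       0.5762       2.56
  solve Keq expr → x = -0.087; check Q = 50.51

Q₀ = 2.9259e-05; Q < K (proceeds forward)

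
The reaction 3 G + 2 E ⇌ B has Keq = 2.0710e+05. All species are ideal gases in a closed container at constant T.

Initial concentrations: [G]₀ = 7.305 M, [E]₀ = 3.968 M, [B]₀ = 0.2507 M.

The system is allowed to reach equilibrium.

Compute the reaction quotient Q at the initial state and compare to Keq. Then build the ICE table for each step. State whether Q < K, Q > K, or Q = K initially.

Q₀ = 4.0846e-05 vs Keq = 2.0710e+05 ⇒ Q<K, forward
Step 1:
                   G          E          B
  Initial      7.305      3.968     0.2507
  Change      -5.949     -3.966      1.983
  Equil        1.356    0.00208      2.234
  solve Keq expr → x = 1.983; check Q = 2.0710e+05

Q₀ = 4.0846e-05; Q < K (proceeds forward)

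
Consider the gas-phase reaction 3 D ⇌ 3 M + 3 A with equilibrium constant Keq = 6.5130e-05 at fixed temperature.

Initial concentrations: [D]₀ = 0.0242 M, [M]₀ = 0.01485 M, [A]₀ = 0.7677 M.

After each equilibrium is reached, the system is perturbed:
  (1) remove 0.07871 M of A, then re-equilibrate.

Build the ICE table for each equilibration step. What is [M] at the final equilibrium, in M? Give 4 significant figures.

[M]_eq = 0.002193 M

Q₀ = 0.1045 vs Keq = 6.5130e-05 ⇒ Q>K, reverse
Step 1:
                    D           M           A
  init         0.0242     0.01485      0.7677
  Δ           0.01287    -0.01287    -0.01287
  eq          0.03707    0.001976      0.7548
  solve Keq expr → x = -0.004291; check Q = 6.5130e-05
Then remove 0.07871 M of A.
Step 2:
                    D           M           A
  init        0.03707    0.001976      0.6761
  Δ       -2.1647e-04  2.1647e-04  2.1647e-04
  eq          0.03686    0.002193      0.6763
  solve Keq expr → x = 7.2156e-05; check Q = 6.5130e-05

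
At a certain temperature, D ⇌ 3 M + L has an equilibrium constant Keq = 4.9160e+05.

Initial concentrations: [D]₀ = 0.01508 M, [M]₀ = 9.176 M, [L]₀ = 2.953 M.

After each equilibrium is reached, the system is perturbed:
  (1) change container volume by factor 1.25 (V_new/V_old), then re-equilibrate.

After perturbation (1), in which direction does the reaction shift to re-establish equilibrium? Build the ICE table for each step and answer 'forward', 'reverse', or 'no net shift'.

Direction: forward

Q₀ = 1.5129e+05 vs Keq = 4.9160e+05 ⇒ Q<K, forward
Step 1:
                    D           M           L
  I           0.01508       9.176       2.953
  C          -0.01038     0.03113     0.01038
  E          0.004705       9.207       2.963
  solve Keq expr → x = 0.01038; check Q = 4.9160e+05
Then change container volume by factor 1.25 (V_new/V_old).
Step 2:
                    D           M           L
  I          0.003764       7.366       2.371
  C         -0.001831    0.005493    0.001831
  E          0.001933       7.371       2.373
  solve Keq expr → x = 0.001831; check Q = 4.9160e+05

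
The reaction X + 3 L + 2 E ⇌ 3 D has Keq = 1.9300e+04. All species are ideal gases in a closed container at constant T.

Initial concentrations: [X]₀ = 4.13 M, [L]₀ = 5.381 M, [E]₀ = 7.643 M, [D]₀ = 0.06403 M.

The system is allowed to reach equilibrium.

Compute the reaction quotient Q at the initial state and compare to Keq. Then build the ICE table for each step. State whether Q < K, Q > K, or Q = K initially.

Q₀ = 6.9837e-09; Q < K (proceeds forward)

Q₀ = 6.9837e-09 vs Keq = 1.9300e+04 ⇒ Q<K, forward
Step 1:
                    X           L           E           D
  I              4.13       5.381       7.643     0.06403
  C            -1.774      -5.322      -3.548       5.322
  E             2.356     0.05896       4.095       5.386
  solve Keq expr → x = 1.774; check Q = 1.9300e+04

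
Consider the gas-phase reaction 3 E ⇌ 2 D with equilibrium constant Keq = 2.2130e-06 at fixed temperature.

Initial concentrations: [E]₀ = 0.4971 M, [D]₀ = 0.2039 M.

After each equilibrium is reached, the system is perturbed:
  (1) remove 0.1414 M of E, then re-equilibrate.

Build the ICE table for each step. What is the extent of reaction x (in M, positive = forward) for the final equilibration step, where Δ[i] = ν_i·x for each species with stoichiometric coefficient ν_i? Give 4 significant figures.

x = -1.3443e-04 M

Q₀ = 0.3385 vs Keq = 2.2130e-06 ⇒ Q>K, reverse
Step 1:
                  E         D
  Initial    0.4971    0.2039
  Change     0.3042   -0.2028
  Equil      0.8013  0.001067
  solve Keq expr → x = -0.1014; check Q = 2.2130e-06
Then remove 0.1414 M of E.
Step 2:
                  E         D
  Initial    0.6599  0.001067
  Change  4.0330e-04 -2.6887e-04
  Equil      0.6604 7.9828e-04
  solve Keq expr → x = -1.3443e-04; check Q = 2.2130e-06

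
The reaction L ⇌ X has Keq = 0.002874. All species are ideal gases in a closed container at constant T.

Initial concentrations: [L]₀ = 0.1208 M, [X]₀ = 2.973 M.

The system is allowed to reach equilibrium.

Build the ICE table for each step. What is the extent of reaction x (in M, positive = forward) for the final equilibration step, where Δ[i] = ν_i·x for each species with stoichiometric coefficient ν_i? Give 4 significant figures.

Q₀ = 24.61 vs Keq = 0.002874 ⇒ Q>K, reverse
Step 1:
                    L           X
  I            0.1208       2.973
  C             2.964      -2.964
  E             3.085    0.008866
  solve Keq expr → x = -2.964; check Q = 0.002874

x = -2.964 M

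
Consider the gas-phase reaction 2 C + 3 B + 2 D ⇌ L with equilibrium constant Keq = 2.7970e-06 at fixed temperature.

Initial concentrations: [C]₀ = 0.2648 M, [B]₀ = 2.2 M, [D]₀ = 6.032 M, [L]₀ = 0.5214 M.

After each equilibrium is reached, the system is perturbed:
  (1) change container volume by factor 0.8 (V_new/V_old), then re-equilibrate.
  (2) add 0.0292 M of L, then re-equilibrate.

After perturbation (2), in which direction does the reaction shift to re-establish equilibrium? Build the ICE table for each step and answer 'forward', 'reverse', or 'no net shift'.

Direction: reverse

Q₀ = 0.01919 vs Keq = 2.7970e-06 ⇒ Q>K, reverse
Step 1:
                   C          B          D          L
  I           0.2648        2.2      6.032     0.5214
  C            1.019      1.529      1.019    -0.5095
  E            1.284      3.729      7.051    0.01188
  solve Keq expr → x = -0.5095; check Q = 2.7970e-06
Then change container volume by factor 0.8 (V_new/V_old).
Step 2:
                   C          B          D          L
  I            1.605      4.661      8.814    0.01485
  C         -0.06642   -0.09963   -0.06642    0.03321
  E            1.538      4.561      8.747    0.04806
  solve Keq expr → x = 0.03321; check Q = 2.7970e-06
Then add 0.0292 M of L.
Step 3:
                   C          B          D          L
  I            1.538      4.561      8.747    0.07726
  C          0.04659    0.06988    0.04659   -0.02329
  E            1.585      4.631      8.794    0.05397
  solve Keq expr → x = -0.02329; check Q = 2.7970e-06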